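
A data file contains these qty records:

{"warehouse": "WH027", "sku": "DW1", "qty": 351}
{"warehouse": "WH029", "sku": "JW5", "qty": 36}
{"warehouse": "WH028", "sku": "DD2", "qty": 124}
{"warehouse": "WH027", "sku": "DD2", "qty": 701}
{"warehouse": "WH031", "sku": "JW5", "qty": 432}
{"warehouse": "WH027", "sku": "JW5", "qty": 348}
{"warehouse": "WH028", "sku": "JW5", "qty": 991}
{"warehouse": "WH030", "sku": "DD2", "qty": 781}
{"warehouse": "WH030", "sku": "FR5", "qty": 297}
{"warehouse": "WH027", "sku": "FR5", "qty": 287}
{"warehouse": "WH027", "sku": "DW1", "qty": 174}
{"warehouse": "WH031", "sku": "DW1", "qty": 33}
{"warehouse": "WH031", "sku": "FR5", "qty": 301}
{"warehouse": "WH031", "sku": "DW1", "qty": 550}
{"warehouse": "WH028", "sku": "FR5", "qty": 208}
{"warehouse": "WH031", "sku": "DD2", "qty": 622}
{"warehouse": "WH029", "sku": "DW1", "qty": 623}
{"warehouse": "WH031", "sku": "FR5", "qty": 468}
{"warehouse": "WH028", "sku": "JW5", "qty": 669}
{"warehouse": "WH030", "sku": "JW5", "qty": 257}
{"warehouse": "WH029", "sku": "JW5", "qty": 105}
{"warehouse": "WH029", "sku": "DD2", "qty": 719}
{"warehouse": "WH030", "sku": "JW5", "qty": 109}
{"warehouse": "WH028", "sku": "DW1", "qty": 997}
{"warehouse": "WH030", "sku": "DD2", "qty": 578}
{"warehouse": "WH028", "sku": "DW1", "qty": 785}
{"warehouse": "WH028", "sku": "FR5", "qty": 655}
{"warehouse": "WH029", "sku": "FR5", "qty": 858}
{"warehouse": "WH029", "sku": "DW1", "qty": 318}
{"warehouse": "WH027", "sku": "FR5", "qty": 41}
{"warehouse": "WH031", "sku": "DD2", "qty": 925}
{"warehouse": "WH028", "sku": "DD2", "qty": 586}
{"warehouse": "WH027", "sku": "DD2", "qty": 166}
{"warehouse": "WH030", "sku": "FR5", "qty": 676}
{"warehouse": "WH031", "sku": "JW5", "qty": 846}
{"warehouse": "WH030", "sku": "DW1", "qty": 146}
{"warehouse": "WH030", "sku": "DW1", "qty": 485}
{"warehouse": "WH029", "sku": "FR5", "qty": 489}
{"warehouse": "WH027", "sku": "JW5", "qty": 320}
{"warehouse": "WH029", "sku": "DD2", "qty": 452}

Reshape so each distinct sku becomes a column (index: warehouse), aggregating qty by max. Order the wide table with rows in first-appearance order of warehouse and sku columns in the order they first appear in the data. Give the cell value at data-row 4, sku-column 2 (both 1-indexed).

846

With rows in first-appearance order of warehouse, row 4 is warehouse=WH031. sku columns in first-appearance order: DW1, JW5, DD2, FR5; column 2 is JW5.
Long rows with warehouse=WH031, sku=JW5: max(432, 846) = 846.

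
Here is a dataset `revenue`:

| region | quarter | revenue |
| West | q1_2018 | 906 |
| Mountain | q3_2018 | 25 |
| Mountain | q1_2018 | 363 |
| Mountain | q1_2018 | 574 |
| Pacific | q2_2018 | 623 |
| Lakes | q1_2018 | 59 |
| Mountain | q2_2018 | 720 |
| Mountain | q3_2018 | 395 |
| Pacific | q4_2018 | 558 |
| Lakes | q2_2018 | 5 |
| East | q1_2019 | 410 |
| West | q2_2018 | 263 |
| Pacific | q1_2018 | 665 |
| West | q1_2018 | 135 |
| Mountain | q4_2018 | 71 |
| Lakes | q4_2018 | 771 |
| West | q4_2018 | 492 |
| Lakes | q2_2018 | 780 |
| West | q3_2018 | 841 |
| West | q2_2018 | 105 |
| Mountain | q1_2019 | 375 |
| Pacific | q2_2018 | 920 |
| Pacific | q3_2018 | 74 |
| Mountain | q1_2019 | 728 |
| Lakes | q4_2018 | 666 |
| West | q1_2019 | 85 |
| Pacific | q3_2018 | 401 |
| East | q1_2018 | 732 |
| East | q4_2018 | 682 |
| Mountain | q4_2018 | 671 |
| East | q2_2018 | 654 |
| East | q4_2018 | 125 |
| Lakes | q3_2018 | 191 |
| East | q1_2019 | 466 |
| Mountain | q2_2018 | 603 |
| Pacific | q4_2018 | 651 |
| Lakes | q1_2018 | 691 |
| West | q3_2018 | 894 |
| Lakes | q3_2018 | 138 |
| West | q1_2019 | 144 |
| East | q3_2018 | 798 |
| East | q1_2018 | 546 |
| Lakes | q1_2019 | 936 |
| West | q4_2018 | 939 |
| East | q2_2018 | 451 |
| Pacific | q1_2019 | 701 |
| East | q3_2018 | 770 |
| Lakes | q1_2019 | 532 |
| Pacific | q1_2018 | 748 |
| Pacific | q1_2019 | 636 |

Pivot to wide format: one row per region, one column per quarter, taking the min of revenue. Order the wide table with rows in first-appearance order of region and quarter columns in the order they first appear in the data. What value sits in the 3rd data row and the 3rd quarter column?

With rows in first-appearance order of region, row 3 is region=Pacific. quarter columns in first-appearance order: q1_2018, q3_2018, q2_2018, q4_2018, q1_2019; column 3 is q2_2018.
Long rows with region=Pacific, quarter=q2_2018: min(623, 920) = 623.

623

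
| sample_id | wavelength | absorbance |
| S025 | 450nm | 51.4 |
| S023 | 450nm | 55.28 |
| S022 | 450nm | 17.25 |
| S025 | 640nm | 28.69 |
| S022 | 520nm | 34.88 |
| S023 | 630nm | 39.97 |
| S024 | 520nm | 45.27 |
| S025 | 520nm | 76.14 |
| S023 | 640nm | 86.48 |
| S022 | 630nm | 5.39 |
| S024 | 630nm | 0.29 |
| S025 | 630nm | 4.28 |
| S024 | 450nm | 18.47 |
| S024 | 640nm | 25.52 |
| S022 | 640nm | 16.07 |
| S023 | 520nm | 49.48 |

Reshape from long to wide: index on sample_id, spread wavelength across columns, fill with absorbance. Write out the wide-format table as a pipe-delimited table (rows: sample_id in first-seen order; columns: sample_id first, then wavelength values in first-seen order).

Columns: sample_id plus the 4 distinct wavelength values (450nm, 640nm, 520nm, 630nm).
For example, row S025 column 450nm takes absorbance=51.4 from the long row (S025, 450nm).

| sample_id | 450nm | 640nm | 520nm | 630nm |
| S025 | 51.4 | 28.69 | 76.14 | 4.28 |
| S023 | 55.28 | 86.48 | 49.48 | 39.97 |
| S022 | 17.25 | 16.07 | 34.88 | 5.39 |
| S024 | 18.47 | 25.52 | 45.27 | 0.29 |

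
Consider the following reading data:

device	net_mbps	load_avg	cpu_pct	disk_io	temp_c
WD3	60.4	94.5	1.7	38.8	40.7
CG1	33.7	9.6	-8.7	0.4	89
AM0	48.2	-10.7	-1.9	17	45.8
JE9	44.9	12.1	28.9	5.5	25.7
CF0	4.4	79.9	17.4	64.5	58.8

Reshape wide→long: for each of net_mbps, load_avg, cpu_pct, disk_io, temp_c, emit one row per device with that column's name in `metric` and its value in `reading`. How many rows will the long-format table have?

25

5 device values × 5 melted columns = 25 rows.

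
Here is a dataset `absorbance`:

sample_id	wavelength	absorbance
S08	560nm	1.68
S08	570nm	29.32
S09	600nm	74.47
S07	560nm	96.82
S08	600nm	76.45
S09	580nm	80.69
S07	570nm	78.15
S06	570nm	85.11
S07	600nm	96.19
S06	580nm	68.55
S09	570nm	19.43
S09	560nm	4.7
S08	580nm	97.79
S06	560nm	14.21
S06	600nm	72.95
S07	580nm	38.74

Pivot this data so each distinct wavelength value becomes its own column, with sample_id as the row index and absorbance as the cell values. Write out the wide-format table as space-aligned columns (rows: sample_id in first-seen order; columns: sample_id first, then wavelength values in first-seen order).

Columns: sample_id plus the 4 distinct wavelength values (560nm, 570nm, 600nm, 580nm).
For example, row S08 column 560nm takes absorbance=1.68 from the long row (S08, 560nm).

sample_id  560nm  570nm  600nm  580nm
S08        1.68   29.32  76.45  97.79
S09        4.7    19.43  74.47  80.69
S07        96.82  78.15  96.19  38.74
S06        14.21  85.11  72.95  68.55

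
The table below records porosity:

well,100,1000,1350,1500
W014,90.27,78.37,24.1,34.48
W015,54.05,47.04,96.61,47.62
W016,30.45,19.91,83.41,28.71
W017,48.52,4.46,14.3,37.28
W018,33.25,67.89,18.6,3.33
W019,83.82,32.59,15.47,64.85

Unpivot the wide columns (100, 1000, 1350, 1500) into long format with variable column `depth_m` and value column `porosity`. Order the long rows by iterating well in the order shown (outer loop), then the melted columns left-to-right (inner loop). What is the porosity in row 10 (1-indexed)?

19.91

24 rows total (6 × 4). Row 10: index ⌊(10-1)/4⌋ = 2 into well → W016; (10-1) mod 4 = 1 into the melted columns → 1000.
So row 10 is (W016, 1000, 19.91); porosity = 19.91.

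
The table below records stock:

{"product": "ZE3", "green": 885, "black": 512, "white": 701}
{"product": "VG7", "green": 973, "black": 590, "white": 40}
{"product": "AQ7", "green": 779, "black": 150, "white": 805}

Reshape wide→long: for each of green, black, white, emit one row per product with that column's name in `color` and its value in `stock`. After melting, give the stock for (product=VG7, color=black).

Unpivoting turns each (product, wide-column) pair into one long row.
The wide cell at row VG7, column black holds 590, so the long row (VG7, black) has stock=590.

590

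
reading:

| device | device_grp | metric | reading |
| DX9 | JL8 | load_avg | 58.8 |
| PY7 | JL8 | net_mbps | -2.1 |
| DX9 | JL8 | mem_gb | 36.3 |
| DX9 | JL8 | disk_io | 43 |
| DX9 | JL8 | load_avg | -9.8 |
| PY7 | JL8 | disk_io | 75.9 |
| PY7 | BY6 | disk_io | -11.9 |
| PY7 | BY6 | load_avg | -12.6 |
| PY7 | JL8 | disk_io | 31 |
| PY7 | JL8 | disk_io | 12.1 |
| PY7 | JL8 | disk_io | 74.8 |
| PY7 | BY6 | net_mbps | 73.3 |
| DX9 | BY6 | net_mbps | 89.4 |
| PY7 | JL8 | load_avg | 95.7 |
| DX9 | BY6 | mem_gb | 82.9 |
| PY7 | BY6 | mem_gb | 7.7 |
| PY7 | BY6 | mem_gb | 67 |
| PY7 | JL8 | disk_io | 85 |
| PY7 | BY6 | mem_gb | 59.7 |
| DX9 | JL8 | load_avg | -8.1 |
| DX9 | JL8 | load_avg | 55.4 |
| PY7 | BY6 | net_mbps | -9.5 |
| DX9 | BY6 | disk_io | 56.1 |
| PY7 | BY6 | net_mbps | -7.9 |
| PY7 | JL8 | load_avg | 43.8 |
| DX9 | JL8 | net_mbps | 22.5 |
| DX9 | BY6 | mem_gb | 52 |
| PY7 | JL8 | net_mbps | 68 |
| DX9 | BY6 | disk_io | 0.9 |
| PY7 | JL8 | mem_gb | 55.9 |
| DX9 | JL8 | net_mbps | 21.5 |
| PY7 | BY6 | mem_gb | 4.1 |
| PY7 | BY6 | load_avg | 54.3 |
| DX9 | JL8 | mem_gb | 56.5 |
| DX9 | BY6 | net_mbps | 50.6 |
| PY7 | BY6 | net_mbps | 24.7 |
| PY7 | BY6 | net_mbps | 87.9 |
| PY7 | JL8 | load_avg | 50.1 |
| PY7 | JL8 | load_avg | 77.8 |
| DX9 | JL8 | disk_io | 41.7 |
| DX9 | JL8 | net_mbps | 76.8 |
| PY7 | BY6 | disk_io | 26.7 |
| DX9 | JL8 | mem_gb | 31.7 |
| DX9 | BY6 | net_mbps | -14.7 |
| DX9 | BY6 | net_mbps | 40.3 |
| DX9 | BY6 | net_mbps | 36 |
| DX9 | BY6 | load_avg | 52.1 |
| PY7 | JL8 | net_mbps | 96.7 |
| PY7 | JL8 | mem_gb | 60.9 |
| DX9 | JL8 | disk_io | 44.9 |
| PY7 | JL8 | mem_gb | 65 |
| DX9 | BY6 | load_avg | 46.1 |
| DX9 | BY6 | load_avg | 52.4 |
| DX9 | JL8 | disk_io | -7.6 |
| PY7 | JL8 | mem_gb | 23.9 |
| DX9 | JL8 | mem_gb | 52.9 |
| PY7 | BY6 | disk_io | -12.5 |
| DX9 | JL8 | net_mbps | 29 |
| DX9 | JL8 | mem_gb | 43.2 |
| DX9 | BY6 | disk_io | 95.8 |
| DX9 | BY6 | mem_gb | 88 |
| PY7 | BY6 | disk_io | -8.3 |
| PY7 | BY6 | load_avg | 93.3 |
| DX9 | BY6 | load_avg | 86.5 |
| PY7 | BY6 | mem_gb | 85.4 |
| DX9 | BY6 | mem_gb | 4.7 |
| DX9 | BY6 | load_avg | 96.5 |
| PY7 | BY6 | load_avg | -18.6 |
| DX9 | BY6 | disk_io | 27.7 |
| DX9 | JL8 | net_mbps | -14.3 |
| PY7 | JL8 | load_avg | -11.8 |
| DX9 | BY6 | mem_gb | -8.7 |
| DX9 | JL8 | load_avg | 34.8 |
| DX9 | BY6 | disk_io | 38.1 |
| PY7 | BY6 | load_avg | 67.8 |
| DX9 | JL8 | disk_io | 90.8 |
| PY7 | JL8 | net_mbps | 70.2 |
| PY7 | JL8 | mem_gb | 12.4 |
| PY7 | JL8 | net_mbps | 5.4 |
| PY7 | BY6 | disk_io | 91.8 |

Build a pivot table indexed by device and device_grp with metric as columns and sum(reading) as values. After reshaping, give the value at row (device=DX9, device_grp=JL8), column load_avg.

Rows with device=DX9, device_grp=JL8 and metric=load_avg: reading values are 58.8, -9.8, -8.1, 55.4, 34.8.
58.8 + -9.8 + -8.1 + 55.4 + 34.8 = 131.1.

131.1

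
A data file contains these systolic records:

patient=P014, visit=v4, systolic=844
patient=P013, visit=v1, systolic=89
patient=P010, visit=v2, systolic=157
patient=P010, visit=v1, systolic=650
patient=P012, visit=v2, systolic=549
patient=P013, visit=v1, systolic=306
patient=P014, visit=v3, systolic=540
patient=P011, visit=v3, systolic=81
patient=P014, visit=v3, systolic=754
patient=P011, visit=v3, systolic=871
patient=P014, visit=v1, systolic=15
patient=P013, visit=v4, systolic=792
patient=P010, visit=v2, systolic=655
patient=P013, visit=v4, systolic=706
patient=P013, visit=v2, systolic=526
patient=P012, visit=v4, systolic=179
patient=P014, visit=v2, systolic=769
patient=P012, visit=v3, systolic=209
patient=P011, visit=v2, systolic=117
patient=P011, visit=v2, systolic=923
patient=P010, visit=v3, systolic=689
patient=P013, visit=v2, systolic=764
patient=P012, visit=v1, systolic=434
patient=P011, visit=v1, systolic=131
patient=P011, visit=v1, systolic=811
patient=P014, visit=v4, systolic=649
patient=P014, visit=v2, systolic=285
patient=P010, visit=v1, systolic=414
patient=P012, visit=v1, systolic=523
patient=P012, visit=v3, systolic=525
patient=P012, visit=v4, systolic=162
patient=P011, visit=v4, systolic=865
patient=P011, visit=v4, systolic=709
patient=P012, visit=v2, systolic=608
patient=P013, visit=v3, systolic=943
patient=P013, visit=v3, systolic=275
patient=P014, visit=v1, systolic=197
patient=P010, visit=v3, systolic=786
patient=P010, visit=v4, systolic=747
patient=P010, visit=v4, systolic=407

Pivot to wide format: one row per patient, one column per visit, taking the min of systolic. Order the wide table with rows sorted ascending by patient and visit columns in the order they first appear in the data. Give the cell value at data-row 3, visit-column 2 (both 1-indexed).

With rows sorted ascending by patient, row 3 is patient=P012. visit columns in first-appearance order: v4, v1, v2, v3; column 2 is v1.
Long rows with patient=P012, visit=v1: min(434, 523) = 434.

434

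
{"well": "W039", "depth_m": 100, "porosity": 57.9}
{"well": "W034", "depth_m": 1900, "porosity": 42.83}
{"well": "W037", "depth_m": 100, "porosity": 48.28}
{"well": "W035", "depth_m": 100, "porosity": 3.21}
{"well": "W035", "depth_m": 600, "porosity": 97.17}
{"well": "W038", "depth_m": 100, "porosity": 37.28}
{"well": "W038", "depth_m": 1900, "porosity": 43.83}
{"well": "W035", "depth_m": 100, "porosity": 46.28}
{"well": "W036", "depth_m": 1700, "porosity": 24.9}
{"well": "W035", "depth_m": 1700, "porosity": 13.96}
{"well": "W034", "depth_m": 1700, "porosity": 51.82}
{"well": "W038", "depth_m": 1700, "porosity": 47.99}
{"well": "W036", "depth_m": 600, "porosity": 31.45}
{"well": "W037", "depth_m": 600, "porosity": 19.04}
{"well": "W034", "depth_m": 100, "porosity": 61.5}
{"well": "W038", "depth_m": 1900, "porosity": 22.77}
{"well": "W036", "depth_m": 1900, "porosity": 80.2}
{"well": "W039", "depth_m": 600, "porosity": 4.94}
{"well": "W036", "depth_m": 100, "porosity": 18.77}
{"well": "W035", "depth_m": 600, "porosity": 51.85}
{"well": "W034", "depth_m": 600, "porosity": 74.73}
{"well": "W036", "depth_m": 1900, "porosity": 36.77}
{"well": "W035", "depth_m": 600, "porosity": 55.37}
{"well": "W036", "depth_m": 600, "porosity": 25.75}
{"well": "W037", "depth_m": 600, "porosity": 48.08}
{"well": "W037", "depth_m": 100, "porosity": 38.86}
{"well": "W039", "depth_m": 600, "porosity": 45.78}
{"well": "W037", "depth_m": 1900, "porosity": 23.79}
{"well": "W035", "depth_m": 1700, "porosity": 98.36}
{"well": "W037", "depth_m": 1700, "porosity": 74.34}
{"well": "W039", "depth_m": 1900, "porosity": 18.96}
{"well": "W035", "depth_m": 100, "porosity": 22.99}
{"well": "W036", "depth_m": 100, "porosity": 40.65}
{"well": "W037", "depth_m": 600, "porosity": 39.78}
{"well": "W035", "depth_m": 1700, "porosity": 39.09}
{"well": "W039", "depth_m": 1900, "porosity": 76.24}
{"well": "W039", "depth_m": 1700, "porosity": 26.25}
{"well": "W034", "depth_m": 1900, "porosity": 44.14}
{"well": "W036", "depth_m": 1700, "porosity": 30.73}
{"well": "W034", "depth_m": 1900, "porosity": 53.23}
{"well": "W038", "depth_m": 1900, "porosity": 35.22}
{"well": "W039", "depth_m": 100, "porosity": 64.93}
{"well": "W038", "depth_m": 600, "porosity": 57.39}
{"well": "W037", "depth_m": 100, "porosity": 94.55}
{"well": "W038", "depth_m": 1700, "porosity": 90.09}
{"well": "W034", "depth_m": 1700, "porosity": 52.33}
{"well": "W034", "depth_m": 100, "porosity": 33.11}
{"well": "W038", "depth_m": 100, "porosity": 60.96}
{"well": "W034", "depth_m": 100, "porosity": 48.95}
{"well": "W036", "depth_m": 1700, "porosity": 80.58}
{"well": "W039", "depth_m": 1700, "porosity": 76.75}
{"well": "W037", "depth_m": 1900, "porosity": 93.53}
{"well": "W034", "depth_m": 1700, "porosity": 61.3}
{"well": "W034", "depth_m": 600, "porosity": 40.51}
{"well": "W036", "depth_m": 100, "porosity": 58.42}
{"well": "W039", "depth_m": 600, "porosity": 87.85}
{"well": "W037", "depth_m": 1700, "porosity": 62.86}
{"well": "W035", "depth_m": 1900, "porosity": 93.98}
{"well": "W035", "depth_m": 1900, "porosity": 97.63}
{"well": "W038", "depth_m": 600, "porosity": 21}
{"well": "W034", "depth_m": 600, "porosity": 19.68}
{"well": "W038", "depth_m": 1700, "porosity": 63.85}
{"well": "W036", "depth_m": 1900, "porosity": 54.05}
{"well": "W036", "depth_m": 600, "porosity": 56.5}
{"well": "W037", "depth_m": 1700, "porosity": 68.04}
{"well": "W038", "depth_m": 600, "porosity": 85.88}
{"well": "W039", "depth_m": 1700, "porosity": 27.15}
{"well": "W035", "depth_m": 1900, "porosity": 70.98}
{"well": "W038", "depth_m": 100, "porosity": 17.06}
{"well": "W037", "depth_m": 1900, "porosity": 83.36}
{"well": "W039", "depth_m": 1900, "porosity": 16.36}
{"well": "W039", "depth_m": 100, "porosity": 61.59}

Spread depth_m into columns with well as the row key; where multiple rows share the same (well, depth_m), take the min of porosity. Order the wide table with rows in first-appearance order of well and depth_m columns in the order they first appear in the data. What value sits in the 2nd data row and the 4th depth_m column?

With rows in first-appearance order of well, row 2 is well=W034. depth_m columns in first-appearance order: 100, 1900, 600, 1700; column 4 is 1700.
Long rows with well=W034, depth_m=1700: min(51.82, 52.33, 61.3) = 51.82.

51.82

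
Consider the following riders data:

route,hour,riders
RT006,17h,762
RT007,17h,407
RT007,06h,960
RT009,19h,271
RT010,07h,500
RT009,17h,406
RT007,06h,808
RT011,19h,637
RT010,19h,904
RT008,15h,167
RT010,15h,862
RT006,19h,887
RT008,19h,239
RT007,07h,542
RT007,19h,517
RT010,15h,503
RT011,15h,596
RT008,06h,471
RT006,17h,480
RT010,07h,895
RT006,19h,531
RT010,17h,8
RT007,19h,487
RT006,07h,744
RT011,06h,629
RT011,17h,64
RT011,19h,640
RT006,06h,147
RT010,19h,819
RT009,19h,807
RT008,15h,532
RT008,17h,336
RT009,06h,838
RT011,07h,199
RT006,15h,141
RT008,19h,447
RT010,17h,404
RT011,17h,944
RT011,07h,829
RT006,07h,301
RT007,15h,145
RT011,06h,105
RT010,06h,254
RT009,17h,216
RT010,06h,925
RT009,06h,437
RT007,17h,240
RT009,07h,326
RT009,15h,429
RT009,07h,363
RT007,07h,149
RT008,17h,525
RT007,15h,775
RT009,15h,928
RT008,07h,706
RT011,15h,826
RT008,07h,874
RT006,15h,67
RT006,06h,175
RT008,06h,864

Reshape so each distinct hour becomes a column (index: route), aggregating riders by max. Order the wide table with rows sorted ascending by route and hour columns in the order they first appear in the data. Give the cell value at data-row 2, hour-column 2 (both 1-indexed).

960

With rows sorted ascending by route, row 2 is route=RT007. hour columns in first-appearance order: 17h, 06h, 19h, 07h, 15h; column 2 is 06h.
Long rows with route=RT007, hour=06h: max(960, 808) = 960.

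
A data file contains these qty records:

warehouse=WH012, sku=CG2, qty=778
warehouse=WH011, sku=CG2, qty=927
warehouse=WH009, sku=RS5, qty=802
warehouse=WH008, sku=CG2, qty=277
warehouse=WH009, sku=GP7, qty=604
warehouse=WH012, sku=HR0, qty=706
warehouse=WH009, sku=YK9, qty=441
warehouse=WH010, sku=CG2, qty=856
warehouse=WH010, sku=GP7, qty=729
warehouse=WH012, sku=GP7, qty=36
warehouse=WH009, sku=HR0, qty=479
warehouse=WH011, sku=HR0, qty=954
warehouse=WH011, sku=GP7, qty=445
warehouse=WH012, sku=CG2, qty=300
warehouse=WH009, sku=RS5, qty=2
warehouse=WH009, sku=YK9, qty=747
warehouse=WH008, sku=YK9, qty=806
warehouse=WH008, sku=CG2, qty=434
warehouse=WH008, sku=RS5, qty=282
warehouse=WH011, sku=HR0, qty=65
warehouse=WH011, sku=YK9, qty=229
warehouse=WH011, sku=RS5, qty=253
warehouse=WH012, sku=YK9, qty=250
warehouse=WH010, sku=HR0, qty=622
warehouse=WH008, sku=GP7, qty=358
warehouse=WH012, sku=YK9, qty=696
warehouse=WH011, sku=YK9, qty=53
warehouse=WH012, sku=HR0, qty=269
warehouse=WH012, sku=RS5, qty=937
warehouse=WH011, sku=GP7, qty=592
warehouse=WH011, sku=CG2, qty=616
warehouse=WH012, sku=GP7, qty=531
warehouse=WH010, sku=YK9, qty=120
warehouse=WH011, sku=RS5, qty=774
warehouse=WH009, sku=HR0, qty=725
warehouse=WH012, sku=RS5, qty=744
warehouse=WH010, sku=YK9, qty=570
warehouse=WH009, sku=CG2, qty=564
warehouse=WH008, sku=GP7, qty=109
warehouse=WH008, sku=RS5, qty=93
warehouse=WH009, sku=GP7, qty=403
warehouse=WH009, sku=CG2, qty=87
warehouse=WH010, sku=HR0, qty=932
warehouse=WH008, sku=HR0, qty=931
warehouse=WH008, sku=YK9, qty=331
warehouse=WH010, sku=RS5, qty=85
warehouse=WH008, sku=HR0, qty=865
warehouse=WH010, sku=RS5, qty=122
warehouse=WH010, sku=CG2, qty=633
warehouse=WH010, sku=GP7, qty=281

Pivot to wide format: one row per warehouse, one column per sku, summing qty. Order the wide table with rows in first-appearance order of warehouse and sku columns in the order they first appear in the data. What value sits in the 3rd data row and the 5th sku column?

With rows in first-appearance order of warehouse, row 3 is warehouse=WH009. sku columns in first-appearance order: CG2, RS5, GP7, HR0, YK9; column 5 is YK9.
Long rows with warehouse=WH009, sku=YK9: 441 + 747 = 1188.

1188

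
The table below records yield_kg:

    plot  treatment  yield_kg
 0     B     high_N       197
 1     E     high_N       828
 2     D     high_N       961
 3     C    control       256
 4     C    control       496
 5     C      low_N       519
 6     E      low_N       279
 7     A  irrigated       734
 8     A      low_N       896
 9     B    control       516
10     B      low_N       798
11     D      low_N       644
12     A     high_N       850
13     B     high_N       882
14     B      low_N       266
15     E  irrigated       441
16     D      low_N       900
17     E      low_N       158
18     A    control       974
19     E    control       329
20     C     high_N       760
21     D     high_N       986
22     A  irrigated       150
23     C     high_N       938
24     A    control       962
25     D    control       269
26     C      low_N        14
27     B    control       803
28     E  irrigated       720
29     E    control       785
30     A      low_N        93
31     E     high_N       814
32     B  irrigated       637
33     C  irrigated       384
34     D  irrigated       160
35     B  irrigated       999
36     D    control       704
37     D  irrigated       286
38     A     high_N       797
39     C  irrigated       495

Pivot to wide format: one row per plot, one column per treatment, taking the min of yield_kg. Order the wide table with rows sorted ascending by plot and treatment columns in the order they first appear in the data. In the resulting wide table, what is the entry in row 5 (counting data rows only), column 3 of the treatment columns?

With rows sorted ascending by plot, row 5 is plot=E. treatment columns in first-appearance order: high_N, control, low_N, irrigated; column 3 is low_N.
Long rows with plot=E, treatment=low_N: min(279, 158) = 158.

158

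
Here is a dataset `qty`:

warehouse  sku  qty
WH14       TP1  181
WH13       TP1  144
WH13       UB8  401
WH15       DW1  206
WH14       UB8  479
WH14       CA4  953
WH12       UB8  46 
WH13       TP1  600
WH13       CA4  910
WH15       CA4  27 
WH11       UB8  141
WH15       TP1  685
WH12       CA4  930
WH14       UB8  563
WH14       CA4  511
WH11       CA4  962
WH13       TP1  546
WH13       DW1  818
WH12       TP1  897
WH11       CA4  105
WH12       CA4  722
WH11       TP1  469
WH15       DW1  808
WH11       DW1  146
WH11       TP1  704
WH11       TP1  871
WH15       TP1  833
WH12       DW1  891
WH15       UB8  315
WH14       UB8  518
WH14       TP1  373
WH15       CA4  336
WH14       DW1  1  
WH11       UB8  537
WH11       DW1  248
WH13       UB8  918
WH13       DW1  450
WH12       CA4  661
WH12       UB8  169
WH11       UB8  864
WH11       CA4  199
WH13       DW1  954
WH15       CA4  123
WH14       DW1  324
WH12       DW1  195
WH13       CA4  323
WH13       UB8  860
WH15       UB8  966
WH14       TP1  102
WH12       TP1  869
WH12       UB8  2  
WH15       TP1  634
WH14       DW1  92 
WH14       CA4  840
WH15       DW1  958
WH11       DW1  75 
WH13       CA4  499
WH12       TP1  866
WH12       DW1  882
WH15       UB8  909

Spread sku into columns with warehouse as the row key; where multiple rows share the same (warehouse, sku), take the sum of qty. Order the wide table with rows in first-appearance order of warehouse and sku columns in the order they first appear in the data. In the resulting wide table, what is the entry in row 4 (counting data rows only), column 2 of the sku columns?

With rows in first-appearance order of warehouse, row 4 is warehouse=WH12. sku columns in first-appearance order: TP1, UB8, DW1, CA4; column 2 is UB8.
Long rows with warehouse=WH12, sku=UB8: 46 + 169 + 2 = 217.

217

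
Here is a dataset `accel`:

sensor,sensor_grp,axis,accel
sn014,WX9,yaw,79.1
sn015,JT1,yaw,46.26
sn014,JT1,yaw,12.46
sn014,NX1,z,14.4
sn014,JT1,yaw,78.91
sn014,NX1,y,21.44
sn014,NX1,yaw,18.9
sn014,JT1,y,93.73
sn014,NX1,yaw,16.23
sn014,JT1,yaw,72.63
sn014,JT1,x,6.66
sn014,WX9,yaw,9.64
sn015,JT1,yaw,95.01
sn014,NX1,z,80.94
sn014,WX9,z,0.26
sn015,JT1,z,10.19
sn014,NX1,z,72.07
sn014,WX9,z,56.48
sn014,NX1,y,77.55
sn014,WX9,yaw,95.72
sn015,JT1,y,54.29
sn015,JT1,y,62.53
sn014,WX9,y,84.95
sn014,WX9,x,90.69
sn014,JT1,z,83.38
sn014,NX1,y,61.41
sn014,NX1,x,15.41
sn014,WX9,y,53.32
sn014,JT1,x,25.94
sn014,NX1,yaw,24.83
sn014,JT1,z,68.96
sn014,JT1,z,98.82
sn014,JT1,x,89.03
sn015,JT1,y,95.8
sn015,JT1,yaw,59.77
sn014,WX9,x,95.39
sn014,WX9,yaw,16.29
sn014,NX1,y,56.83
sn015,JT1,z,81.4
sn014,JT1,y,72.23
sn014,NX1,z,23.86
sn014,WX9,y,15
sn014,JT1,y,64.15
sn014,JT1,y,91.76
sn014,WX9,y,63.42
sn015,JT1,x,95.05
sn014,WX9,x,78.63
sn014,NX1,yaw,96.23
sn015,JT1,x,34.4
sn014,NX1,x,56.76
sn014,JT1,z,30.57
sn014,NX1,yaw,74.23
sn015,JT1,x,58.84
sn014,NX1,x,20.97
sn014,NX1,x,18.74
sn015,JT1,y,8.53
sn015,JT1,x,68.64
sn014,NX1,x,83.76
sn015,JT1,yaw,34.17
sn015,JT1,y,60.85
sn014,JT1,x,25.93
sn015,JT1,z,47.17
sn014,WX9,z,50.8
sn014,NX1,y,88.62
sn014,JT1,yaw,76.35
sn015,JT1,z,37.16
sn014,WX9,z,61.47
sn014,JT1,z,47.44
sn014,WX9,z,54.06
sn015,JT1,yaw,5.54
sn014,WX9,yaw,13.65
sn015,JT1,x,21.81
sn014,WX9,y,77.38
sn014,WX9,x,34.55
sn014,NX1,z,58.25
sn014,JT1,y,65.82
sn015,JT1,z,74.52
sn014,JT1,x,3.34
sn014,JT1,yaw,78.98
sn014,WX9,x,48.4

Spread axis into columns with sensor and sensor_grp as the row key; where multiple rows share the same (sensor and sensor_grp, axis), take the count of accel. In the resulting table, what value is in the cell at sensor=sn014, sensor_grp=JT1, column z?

5

Rows with sensor=sn014, sensor_grp=JT1 and axis=z: accel values are 83.38, 68.96, 98.82, 30.57, 47.44.
5 rows match — count = 5.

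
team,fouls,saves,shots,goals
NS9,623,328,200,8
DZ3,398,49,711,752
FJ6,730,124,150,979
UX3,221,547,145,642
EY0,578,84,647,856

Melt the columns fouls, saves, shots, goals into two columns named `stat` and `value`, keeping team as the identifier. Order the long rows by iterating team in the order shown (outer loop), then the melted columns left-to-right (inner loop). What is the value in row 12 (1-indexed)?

979

20 rows total (5 × 4). Row 12: index ⌊(12-1)/4⌋ = 2 into team → FJ6; (12-1) mod 4 = 3 into the melted columns → goals.
So row 12 is (FJ6, goals, 979); value = 979.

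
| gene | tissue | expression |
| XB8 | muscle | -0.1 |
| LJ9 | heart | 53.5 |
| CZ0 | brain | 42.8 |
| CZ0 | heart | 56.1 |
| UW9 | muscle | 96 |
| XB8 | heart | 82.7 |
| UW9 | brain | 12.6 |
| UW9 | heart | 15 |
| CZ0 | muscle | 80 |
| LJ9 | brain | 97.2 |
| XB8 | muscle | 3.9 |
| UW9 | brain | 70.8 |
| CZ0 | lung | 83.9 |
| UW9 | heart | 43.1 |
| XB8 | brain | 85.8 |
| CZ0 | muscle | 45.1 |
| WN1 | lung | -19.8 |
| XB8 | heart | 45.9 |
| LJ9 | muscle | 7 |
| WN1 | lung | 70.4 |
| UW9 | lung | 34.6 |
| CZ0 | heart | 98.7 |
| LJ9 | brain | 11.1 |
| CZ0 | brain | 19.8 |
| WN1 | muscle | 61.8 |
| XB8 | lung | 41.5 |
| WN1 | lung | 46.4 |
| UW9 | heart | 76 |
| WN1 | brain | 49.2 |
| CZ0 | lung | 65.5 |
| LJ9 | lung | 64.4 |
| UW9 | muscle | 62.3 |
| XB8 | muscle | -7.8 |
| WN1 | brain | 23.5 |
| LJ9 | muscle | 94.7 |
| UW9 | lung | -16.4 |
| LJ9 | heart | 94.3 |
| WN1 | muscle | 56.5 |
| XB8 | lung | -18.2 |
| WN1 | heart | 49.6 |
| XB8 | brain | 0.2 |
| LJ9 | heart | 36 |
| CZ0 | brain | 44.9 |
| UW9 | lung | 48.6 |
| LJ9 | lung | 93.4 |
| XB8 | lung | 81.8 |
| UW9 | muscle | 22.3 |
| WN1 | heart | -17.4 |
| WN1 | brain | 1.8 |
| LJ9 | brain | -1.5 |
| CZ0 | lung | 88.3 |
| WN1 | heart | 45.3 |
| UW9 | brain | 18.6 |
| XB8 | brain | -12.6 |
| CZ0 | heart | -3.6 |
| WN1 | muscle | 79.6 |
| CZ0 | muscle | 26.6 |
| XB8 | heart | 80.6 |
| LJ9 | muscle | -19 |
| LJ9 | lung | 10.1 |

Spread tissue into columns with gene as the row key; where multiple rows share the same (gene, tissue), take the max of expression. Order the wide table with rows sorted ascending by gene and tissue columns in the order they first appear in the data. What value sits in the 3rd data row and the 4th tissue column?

With rows sorted ascending by gene, row 3 is gene=UW9. tissue columns in first-appearance order: muscle, heart, brain, lung; column 4 is lung.
Long rows with gene=UW9, tissue=lung: max(34.6, -16.4, 48.6) = 48.6.

48.6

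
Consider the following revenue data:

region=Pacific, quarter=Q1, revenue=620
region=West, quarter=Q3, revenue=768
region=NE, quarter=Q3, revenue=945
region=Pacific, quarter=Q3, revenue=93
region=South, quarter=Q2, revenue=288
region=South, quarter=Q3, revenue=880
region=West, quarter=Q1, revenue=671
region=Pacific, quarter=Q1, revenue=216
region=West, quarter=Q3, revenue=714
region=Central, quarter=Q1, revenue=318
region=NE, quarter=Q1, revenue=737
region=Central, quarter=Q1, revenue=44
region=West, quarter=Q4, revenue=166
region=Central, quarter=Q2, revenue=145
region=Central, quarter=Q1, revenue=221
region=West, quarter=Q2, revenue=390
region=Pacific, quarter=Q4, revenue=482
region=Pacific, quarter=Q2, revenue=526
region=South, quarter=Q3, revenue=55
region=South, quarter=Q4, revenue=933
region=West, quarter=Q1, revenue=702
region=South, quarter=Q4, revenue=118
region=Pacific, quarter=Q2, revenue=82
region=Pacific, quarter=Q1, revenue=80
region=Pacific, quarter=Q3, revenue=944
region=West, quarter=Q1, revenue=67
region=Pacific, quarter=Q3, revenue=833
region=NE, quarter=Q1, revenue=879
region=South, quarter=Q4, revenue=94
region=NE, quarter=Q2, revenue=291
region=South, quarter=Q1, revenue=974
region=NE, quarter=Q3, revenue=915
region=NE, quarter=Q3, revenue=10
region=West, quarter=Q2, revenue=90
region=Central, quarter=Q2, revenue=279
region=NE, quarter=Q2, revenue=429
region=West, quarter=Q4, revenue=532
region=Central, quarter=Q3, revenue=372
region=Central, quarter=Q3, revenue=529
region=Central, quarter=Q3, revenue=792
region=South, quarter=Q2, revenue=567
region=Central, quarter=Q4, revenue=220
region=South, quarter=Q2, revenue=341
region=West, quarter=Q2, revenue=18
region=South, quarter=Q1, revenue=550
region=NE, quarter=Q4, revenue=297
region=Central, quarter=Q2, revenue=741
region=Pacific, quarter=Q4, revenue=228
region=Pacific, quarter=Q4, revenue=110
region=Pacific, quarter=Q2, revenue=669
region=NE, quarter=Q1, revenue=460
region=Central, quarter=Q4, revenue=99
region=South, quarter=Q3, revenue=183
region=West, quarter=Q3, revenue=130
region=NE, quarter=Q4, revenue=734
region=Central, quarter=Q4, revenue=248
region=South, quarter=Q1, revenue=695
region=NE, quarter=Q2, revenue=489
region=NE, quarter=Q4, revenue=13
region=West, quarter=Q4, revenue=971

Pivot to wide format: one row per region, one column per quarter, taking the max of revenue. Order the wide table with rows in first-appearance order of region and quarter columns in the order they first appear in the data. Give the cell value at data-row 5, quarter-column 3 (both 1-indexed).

741

With rows in first-appearance order of region, row 5 is region=Central. quarter columns in first-appearance order: Q1, Q3, Q2, Q4; column 3 is Q2.
Long rows with region=Central, quarter=Q2: max(145, 279, 741) = 741.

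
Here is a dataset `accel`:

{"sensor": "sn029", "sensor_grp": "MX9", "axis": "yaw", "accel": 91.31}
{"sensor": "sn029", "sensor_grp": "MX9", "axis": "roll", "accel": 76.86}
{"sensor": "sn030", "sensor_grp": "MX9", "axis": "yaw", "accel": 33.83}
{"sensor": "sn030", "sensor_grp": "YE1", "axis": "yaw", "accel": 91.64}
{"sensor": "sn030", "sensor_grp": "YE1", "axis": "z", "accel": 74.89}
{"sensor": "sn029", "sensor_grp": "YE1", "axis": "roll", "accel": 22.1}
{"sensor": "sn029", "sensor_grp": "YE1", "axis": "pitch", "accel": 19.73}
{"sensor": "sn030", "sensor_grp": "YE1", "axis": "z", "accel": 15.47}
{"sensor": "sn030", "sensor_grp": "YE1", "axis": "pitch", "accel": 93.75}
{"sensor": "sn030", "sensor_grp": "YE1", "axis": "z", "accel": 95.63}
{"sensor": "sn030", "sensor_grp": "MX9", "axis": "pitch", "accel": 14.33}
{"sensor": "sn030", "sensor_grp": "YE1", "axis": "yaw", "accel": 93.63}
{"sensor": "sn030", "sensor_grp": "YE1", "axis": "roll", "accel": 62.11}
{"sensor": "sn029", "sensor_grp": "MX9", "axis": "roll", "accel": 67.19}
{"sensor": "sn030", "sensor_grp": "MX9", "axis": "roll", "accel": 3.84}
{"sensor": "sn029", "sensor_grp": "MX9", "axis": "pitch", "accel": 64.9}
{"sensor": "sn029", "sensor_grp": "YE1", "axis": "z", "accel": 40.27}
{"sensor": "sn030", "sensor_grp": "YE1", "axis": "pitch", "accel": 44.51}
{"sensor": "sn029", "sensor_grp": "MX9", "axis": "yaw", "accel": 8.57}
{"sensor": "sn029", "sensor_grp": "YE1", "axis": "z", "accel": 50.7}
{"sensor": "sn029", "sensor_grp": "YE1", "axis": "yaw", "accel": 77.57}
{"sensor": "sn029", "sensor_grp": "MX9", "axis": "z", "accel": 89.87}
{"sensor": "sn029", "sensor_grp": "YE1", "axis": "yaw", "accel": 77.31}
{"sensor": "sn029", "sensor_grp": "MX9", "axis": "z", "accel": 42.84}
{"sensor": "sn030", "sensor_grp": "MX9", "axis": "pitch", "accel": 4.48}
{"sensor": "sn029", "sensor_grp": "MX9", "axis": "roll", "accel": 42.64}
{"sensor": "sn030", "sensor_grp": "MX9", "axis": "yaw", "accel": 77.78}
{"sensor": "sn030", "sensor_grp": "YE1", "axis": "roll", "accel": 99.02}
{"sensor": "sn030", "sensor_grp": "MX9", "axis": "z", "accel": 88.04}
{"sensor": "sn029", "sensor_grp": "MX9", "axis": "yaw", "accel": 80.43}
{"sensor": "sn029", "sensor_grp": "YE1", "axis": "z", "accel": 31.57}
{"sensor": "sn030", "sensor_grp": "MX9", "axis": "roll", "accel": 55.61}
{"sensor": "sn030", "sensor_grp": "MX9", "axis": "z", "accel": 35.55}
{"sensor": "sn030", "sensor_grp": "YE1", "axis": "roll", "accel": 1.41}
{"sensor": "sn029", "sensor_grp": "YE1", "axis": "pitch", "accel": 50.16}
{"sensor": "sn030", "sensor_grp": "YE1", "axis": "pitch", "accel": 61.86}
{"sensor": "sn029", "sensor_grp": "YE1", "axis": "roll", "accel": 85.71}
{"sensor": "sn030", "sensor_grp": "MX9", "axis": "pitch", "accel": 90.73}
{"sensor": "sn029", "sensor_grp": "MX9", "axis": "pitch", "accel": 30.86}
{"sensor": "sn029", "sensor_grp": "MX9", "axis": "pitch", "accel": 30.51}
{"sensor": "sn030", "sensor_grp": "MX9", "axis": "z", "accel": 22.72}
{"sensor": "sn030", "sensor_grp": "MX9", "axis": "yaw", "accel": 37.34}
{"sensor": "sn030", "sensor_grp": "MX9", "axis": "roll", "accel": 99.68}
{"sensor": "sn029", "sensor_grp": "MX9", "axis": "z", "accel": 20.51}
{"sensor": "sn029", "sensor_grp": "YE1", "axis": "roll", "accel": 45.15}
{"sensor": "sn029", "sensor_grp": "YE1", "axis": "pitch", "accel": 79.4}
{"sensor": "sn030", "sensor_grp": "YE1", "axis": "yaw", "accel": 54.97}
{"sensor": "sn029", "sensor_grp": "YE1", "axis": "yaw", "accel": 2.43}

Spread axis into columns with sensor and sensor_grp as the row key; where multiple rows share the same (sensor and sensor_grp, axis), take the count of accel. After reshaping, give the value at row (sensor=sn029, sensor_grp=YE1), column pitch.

Rows with sensor=sn029, sensor_grp=YE1 and axis=pitch: accel values are 19.73, 50.16, 79.4.
3 rows match — count = 3.

3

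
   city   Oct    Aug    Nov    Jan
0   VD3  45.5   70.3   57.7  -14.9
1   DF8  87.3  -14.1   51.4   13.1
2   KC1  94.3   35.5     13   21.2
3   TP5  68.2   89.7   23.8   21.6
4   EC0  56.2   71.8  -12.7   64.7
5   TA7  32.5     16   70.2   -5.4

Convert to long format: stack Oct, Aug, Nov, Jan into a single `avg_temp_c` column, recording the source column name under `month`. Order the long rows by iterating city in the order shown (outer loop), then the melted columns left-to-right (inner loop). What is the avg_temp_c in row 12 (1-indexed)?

21.2

24 rows total (6 × 4). Row 12: index ⌊(12-1)/4⌋ = 2 into city → KC1; (12-1) mod 4 = 3 into the melted columns → Jan.
So row 12 is (KC1, Jan, 21.2); avg_temp_c = 21.2.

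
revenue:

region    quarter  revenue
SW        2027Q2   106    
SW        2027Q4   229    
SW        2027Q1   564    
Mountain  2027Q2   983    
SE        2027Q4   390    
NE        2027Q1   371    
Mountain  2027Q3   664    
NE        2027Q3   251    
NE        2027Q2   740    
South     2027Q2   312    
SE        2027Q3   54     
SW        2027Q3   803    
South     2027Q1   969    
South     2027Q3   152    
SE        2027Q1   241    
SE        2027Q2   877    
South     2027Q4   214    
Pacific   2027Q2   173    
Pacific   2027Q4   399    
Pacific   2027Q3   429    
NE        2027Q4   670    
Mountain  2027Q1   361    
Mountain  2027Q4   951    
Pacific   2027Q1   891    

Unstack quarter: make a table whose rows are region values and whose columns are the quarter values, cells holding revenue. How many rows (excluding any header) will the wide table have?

6

6 distinct region values → 6 rows.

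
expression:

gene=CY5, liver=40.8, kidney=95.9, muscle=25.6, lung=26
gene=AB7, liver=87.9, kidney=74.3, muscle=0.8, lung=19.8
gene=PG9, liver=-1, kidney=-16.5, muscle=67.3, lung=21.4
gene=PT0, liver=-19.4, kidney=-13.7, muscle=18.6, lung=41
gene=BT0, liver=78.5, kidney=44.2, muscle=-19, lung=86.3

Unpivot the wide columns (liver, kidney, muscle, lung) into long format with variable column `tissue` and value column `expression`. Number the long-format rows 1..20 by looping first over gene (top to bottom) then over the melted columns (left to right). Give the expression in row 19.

-19

20 rows total (5 × 4). Row 19: index ⌊(19-1)/4⌋ = 4 into gene → BT0; (19-1) mod 4 = 2 into the melted columns → muscle.
So row 19 is (BT0, muscle, -19); expression = -19.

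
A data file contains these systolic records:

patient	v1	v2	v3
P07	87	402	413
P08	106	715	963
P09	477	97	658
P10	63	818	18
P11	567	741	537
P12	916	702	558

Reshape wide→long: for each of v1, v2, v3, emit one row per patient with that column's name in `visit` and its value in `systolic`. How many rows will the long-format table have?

18

6 patient values × 3 melted columns = 18 rows.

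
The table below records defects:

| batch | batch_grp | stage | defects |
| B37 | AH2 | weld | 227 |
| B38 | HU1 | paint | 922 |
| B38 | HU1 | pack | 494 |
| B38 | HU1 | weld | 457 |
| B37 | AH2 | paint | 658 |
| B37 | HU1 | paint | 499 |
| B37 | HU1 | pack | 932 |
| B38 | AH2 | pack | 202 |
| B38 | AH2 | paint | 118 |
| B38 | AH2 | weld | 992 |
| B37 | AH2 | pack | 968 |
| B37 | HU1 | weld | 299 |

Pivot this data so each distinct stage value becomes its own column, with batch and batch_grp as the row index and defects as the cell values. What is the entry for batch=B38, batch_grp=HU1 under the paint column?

Wide layout: rows indexed by batch and batch_grp, columns are the 3 distinct stage values (weld, paint, pack).
Cell (batch=B38, batch_grp=HU1, stage=paint) draws from the long row where batch=B38, batch_grp=HU1 and stage=paint, which has defects=922.

922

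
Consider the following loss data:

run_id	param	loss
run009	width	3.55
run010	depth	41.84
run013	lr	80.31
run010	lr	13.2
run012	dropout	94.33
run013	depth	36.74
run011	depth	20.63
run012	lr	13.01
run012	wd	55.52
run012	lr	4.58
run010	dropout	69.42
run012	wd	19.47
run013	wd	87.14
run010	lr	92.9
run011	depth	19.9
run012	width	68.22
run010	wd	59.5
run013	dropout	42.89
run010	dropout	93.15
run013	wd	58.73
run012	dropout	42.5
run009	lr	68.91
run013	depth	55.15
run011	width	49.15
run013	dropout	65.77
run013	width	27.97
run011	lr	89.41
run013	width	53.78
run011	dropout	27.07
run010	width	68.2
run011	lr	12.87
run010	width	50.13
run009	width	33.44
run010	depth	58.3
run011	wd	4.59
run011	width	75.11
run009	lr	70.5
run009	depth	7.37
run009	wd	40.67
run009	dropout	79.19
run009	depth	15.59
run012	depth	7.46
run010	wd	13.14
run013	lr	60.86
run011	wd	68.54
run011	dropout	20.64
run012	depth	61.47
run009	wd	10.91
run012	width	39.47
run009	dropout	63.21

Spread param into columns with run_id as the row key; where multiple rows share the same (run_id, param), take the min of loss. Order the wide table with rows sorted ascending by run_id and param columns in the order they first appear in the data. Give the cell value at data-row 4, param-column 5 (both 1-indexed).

19.47

With rows sorted ascending by run_id, row 4 is run_id=run012. param columns in first-appearance order: width, depth, lr, dropout, wd; column 5 is wd.
Long rows with run_id=run012, param=wd: min(55.52, 19.47) = 19.47.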